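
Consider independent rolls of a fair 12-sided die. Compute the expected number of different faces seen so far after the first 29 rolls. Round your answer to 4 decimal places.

11.0377

For each face, P(seen in 29 rolls) = 1 - (11/12)^29 = 0.91981.
By linearity of expectation, E[distinct seen] = 12·(1 - (11/12)^29) = 11.03769.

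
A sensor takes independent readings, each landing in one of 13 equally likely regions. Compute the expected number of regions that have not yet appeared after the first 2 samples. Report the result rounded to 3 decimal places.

11.077

For each region, P(unseen after 2) = (12/13)^2 = 0.8521.
By linearity of expectation, E[unseen] = 13·(12/13)^2 = 11.0769.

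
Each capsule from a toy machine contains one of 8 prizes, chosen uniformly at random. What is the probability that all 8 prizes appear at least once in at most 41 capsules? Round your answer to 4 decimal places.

Let A_i be the event that prize i is missing after 41 capsules. By inclusion–exclusion on the A_i,
P(all seen) = Σ_{j=0}^{8} (-1)^j C(8,j)((8-j)/8)^41
= 1.00000 - 0.03353 + 0.00021 - 0.00000 + 0.00000 - 0.00000 + 0.00000 - 0.00000 + 0.00000
= 0.96668.

0.9667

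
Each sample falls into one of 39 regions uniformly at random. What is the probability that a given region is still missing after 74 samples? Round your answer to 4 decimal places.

0.1463

On each sample the fixed region fails to appear with probability 38/39.
P(still missing after 74) = (38/39)^74 = 0.14629.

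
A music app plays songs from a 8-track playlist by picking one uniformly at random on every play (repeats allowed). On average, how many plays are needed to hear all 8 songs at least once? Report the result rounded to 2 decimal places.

After k distinct songs have appeared, the next play gives a new one with probability (8-k)/8, so the expected wait for the (k+1)-th is 8/(8-k).
E[T] = 8/8 + 8/7 + 8/6 + ... + 8/2 + 8/1 = 8·H_{8}.
H_{8} = 2.718, so E[T] = 21.743.

21.74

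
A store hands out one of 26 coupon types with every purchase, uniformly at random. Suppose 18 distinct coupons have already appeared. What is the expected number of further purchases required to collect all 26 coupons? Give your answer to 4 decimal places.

70.6643

With k distinct coupons already seen, the next new one takes an expected 26/(26-k) purchases.
Sum over k = 18,...,25: E = 26/8 + 26/7 + 26/6 + ... + 26/2 + 26/1 = 70.66429.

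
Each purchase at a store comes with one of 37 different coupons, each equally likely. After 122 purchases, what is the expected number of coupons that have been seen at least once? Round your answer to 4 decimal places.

35.6923

For each coupon, P(seen in 122 purchases) = 1 - (36/37)^122 = 0.96466.
By linearity of expectation, E[distinct seen] = 37·(1 - (36/37)^122) = 35.69234.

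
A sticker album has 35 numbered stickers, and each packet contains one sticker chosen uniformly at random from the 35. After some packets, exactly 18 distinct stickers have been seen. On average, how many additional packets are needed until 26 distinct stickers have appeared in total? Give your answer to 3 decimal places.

21.370

From k distinct to k+1 distinct takes on average 35/(35-k) packets.
Sum over k = 18,...,25: E = 35/17 + 35/16 + 35/15 + ... + 35/11 + 35/10 = 21.3704.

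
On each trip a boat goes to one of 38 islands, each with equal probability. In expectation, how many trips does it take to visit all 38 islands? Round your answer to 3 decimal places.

160.660

After k distinct islands have appeared, the next trip gives a new one with probability (38-k)/38, so the expected wait for the (k+1)-th is 38/(38-k).
E[T] = 38/38 + 38/37 + 38/36 + ... + 38/2 + 38/1 = 38·H_{38}.
H_{38} = 4.2279, so E[T] = 160.6603.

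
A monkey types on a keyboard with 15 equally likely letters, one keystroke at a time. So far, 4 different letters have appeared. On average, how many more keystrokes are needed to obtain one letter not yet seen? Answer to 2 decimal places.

1.36

Each keystroke yields a new letter with probability (15-4)/15 = 11/15, so the wait is geometric with mean 15/11.
E = 15/11 = 1.364.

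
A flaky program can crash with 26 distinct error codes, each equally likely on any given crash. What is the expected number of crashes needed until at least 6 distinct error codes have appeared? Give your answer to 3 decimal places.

With k distinct error codes already seen, the next new one arrives after an expected 26/(26-k) crashes.
Sum over k = 0,...,5: E = 26/26 + 26/25 + 26/24 + 26/23 + 26/22 + 26/21 = 6.6737.

6.674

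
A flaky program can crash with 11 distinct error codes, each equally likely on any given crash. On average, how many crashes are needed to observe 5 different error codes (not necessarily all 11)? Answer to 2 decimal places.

With k distinct error codes already seen, the next new one arrives after an expected 11/(11-k) crashes.
Sum over k = 0,...,4: E = 11/11 + 11/10 + 11/9 + 11/8 + 11/7 = 6.269.

6.27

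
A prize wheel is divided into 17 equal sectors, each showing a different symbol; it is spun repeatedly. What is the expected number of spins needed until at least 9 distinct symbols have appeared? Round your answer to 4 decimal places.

12.2688

With k distinct symbols already seen, the next new one arrives after an expected 17/(17-k) spins.
Sum over k = 0,...,8: E = 17/17 + 17/16 + 17/15 + ... + 17/10 + 17/9 = 12.26882.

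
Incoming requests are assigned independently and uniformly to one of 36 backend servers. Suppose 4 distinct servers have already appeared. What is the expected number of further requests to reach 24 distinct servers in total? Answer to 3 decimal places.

34.390

The wait to go from k to k+1 distinct servers is geometric with mean 36/(36-k).
Sum over k = 4,...,23: E = 36/32 + 36/31 + 36/30 + ... + 36/14 + 36/13 = 34.3902.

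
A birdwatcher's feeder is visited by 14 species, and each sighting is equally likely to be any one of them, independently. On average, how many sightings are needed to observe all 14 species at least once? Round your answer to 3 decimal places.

After k distinct species have appeared, the next sighting gives a new one with probability (14-k)/14, so the expected wait for the (k+1)-th is 14/(14-k).
E[T] = 14/14 + 14/13 + 14/12 + ... + 14/2 + 14/1 = 14·H_{14}.
H_{14} = 3.2516, so E[T] = 45.5219.

45.522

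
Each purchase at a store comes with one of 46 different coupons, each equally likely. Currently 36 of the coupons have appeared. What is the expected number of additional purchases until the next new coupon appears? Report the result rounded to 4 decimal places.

The number of purchases until the next new coupon is geometric with success probability 10/46, so its mean is 46/10.
E = 46/10 = 4.60000.

4.6000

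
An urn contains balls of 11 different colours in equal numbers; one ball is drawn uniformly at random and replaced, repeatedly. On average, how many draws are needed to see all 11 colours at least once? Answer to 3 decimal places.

33.219

The wait to go from k to k+1 distinct colours is geometric with mean 11/(11-k).
E[T] = 11/11 + 11/10 + 11/9 + ... + 11/2 + 11/1 = 11·H_{11}.
H_{11} = 3.0199, so E[T] = 33.2187.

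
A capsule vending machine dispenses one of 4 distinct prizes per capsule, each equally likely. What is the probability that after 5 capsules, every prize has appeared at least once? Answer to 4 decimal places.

0.2344

Let A_i be the event that prize i is missing after 5 capsules. By inclusion–exclusion on the A_i,
P(all seen) = Σ_{j=0}^{4} (-1)^j C(4,j)((4-j)/4)^5
= 1.00000 - 0.94922 + 0.18750 - 0.00391 + 0.00000
= 0.23438.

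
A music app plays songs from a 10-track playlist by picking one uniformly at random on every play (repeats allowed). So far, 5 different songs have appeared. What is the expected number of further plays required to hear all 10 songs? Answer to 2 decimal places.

22.83

With k distinct songs already seen, the next new one takes an expected 10/(10-k) plays.
Sum over k = 5,...,9: E = 10/5 + 10/4 + 10/3 + 10/2 + 10/1 = 22.833.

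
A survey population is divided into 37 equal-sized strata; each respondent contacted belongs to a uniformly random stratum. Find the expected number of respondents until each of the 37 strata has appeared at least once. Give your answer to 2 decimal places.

155.46

The wait to go from k to k+1 distinct strata is geometric with mean 37/(37-k).
E[T] = 37/37 + 37/36 + 37/35 + ... + 37/2 + 37/1 = 37·H_{37}.
H_{37} = 4.202, so E[T] = 155.459.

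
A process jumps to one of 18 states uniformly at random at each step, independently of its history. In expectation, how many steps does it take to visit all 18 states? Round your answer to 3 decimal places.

The wait to go from k to k+1 distinct states is geometric with mean 18/(18-k).
E[T] = 18/18 + 18/17 + 18/16 + ... + 18/2 + 18/1 = 18·H_{18}.
H_{18} = 3.4951, so E[T] = 62.9119.

62.912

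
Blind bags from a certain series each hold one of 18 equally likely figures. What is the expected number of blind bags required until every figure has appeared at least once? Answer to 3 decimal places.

After k distinct figures have appeared, the next blind bag gives a new one with probability (18-k)/18, so the expected wait for the (k+1)-th is 18/(18-k).
E[T] = 18/18 + 18/17 + 18/16 + ... + 18/2 + 18/1 = 18·H_{18}.
H_{18} = 3.4951, so E[T] = 62.9119.

62.912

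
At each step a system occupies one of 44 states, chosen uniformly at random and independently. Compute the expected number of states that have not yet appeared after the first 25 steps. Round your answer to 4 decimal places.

24.7655

For each state, P(unseen after 25) = (43/44)^25 = 0.56285.
By linearity of expectation, E[unseen] = 44·(43/44)^25 = 24.76550.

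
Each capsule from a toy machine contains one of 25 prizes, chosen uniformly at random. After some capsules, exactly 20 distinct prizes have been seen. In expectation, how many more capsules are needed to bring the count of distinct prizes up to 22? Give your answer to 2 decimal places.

11.25

The wait to go from k to k+1 distinct prizes is geometric with mean 25/(25-k).
Sum over k = 20,...,21: E = 25/5 + 25/4 = 11.250.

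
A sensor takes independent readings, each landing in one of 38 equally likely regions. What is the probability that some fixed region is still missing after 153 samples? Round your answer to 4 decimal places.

On each sample the fixed region fails to appear with probability 37/38.
P(still missing after 153) = (37/38)^153 = 0.01690.

0.0169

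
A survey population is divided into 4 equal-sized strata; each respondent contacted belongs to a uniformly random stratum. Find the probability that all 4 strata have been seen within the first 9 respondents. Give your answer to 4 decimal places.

Let A_i be the event that stratum i is missing after 9 respondents. By inclusion–exclusion on the A_i,
P(all seen) = Σ_{j=0}^{4} (-1)^j C(4,j)((4-j)/4)^9
= 1.00000 - 0.30034 + 0.01172 - 0.00002 + 0.00000
= 0.71136.

0.7114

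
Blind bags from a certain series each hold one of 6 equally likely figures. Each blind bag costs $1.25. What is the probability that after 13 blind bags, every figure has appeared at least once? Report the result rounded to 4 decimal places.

By inclusion–exclusion over which figures are missing,
P(all seen) = Σ_{j=0}^{6} (-1)^j C(6,j)((6-j)/6)^13
= 1.00000 - 0.56078 + 0.07707 - 0.00244 + 0.00001 - 0.00000 + 0.00000
= 0.51386.

0.5139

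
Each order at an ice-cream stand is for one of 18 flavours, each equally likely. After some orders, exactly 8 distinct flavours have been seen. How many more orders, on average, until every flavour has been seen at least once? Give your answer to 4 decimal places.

The wait to go from k to k+1 distinct flavours is geometric with mean 18/(18-k).
Sum over k = 8,...,17: E = 18/10 + 18/9 + 18/8 + ... + 18/2 + 18/1 = 52.72143.

52.7214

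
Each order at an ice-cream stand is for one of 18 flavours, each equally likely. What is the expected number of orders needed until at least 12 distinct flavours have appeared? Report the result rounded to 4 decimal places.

18.8119

Going from k to k+1 distinct takes a geometric number of orders with mean 18/(18-k).
Sum over k = 0,...,11: E = 18/18 + 18/17 + 18/16 + ... + 18/8 + 18/7 = 18.81195.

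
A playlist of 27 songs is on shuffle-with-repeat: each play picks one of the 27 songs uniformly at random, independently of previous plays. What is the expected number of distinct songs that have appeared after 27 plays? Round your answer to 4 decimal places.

For each song, P(seen in 27 plays) = 1 - (26/27)^27 = 0.63904.
By linearity of expectation, E[distinct seen] = 27·(1 - (26/27)^27) = 17.25409.

17.2541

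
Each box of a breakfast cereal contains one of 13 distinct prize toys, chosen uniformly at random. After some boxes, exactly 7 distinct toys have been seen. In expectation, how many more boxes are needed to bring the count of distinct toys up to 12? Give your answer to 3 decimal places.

The wait to go from k to k+1 distinct toys is geometric with mean 13/(13-k).
Sum over k = 7,...,11: E = 13/6 + 13/5 + 13/4 + 13/3 + 13/2 = 18.8500.

18.850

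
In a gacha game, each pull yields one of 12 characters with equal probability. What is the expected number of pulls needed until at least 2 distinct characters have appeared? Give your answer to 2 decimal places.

Going from k to k+1 distinct takes a geometric number of pulls with mean 12/(12-k).
Sum over k = 0,...,1: E = 12/12 + 12/11 = 2.091.

2.09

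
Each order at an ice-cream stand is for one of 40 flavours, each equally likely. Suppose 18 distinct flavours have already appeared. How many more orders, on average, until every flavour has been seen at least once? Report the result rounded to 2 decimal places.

147.63

The wait to go from k to k+1 distinct flavours is geometric with mean 40/(40-k).
Sum over k = 18,...,39: E = 40/22 + 40/21 + 40/20 + ... + 40/2 + 40/1 = 147.633.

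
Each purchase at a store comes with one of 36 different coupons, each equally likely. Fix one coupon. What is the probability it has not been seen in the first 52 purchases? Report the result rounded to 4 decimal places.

0.2311

Each purchase misses the fixed coupon with probability (36-1)/36 = 35/36, independently.
P(still missing after 52) = (35/36)^52 = 0.23110.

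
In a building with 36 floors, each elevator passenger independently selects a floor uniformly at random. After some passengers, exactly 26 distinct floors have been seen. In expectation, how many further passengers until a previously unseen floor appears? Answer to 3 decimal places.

3.600

Each passenger yields a new floor with probability (36-26)/36 = 10/36, so the wait is geometric with mean 36/10.
E = 36/10 = 3.6000.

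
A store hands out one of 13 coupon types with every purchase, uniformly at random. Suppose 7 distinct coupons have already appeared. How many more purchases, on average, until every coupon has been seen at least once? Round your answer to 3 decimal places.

The wait to go from k to k+1 distinct coupons is geometric with mean 13/(13-k).
Sum over k = 7,...,12: E = 13/6 + 13/5 + 13/4 + 13/3 + 13/2 + 13/1 = 31.8500.

31.850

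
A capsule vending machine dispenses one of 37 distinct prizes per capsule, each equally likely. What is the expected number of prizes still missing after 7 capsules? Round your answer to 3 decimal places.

For each prize, P(unseen after 7) = (36/37)^7 = 0.8255.
By linearity of expectation, E[unseen] = 37·(36/37)^7 = 30.5427.

30.543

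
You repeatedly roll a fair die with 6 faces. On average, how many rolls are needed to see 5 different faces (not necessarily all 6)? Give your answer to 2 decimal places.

Going from k to k+1 distinct takes a geometric number of rolls with mean 6/(6-k).
Sum over k = 0,...,4: E = 6/6 + 6/5 + 6/4 + 6/3 + 6/2 = 8.700.

8.70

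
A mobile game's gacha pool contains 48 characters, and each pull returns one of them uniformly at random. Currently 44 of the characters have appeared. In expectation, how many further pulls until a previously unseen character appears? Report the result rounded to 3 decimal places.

12.000

Each pull yields a new character with probability (48-44)/48 = 4/48, so the wait is geometric with mean 48/4.
E = 48/4 = 12.0000.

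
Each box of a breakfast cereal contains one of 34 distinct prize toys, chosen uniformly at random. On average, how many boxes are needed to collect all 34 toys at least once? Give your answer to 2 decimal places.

140.02

After k distinct toys have appeared, the next box gives a new one with probability (34-k)/34, so the expected wait for the (k+1)-th is 34/(34-k).
E[T] = 34/34 + 34/33 + 34/32 + ... + 34/2 + 34/1 = 34·H_{34}.
H_{34} = 4.118, so E[T] = 140.019.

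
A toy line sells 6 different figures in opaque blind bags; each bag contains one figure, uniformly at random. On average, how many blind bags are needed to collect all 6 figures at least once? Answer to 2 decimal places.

14.70

Split into phases: going from k distinct to k+1 distinct takes on average 6/(6-k) blind bags.
E[T] = 6/6 + 6/5 + 6/4 + 6/3 + 6/2 + 6/1 = 6·H_{6}.
H_{6} = 2.450, so E[T] = 14.700.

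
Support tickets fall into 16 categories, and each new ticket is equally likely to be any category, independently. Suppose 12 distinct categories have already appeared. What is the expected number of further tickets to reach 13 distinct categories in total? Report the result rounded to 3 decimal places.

4.000

The wait to go from k to k+1 distinct categories is geometric with mean 16/(16-k).
Only the k = 12 term is needed: E = 16/4 = 4.0000.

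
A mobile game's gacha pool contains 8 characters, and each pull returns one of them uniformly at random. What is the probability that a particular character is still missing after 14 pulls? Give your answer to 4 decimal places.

Each pull misses the fixed character with probability (8-1)/8 = 7/8, independently.
P(still missing after 14) = (7/8)^14 = 0.15421.

0.1542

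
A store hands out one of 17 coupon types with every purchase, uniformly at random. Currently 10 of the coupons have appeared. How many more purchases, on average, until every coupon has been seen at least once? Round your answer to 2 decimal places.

The wait to go from k to k+1 distinct coupons is geometric with mean 17/(17-k).
Sum over k = 10,...,16: E = 17/7 + 17/6 + 17/5 + ... + 17/2 + 17/1 = 44.079.

44.08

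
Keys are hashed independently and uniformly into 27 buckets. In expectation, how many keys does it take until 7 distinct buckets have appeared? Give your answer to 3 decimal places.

With k distinct buckets already seen, the next new one arrives after an expected 27/(27-k) keys.
Sum over k = 0,...,6: E = 27/27 + 27/26 + 27/25 + ... + 27/22 + 27/21 = 7.9304.

7.930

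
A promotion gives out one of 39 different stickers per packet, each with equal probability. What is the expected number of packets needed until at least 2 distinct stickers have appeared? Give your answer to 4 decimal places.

2.0263

With k distinct stickers already seen, the next new one arrives after an expected 39/(39-k) packets.
Sum over k = 0,...,1: E = 39/39 + 39/38 = 2.02632.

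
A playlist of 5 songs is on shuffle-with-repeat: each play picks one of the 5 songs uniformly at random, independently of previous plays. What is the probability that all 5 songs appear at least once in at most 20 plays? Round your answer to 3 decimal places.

By inclusion–exclusion over which songs are missing,
P(all seen) = Σ_{j=0}^{5} (-1)^j C(5,j)((5-j)/5)^20
= 1.0000 - 0.0576 + 0.0004 - 0.0000 + 0.0000 - 0.0000
= 0.9427.

0.943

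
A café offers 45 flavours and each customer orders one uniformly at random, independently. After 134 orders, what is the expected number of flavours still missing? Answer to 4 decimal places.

2.2151

For each flavour, P(unseen after 134) = (44/45)^134 = 0.04922.
By linearity of expectation, E[unseen] = 45·(44/45)^134 = 2.21510.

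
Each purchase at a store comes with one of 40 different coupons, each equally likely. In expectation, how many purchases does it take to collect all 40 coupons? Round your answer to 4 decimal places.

171.1417

The wait to go from k to k+1 distinct coupons is geometric with mean 40/(40-k).
E[T] = 40/40 + 40/39 + 40/38 + ... + 40/2 + 40/1 = 40·H_{40}.
H_{40} = 4.27854, so E[T] = 171.14172.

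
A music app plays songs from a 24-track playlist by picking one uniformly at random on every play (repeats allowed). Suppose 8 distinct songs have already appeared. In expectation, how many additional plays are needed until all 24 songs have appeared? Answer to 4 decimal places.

81.1375

With k distinct songs already seen, the next new one takes an expected 24/(24-k) plays.
Sum over k = 8,...,23: E = 24/16 + 24/15 + 24/14 + ... + 24/2 + 24/1 = 81.13750.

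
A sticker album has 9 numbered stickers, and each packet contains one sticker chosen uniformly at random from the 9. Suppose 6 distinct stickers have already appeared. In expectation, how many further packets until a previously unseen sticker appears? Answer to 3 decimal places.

3.000

Each packet yields a new sticker with probability (9-6)/9 = 3/9, so the wait is geometric with mean 9/3.
E = 9/3 = 3.0000.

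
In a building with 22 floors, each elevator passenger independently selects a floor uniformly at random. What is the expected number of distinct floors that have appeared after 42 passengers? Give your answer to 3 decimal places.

18.882

For each floor, P(seen in 42 passengers) = 1 - (21/22)^42 = 0.8583.
By linearity of expectation, E[distinct seen] = 22·(1 - (21/22)^42) = 18.8820.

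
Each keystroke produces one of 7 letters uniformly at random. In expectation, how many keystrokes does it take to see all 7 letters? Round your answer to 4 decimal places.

The wait to go from k to k+1 distinct letters is geometric with mean 7/(7-k).
E[T] = 7/7 + 7/6 + 7/5 + ... + 7/2 + 7/1 = 7·H_{7}.
H_{7} = 2.59286, so E[T] = 18.15000.

18.1500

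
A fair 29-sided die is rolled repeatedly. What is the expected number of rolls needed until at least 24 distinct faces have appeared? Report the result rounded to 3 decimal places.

48.671

With k distinct faces already seen, the next new one arrives after an expected 29/(29-k) rolls.
Sum over k = 0,...,23: E = 29/29 + 29/28 + 29/27 + ... + 29/7 + 29/6 = 48.6713.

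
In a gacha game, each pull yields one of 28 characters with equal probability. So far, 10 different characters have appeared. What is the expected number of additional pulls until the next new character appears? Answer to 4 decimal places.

The number of pulls until the next new character is geometric with success probability 18/28, so its mean is 28/18.
E = 28/18 = 1.55556.

1.5556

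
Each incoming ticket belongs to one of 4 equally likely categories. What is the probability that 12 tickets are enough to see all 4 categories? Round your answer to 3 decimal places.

0.875

By inclusion–exclusion over which categories are missing,
P(all seen) = Σ_{j=0}^{4} (-1)^j C(4,j)((4-j)/4)^12
= 1.0000 - 0.1267 + 0.0015 - 0.0000 + 0.0000
= 0.8748.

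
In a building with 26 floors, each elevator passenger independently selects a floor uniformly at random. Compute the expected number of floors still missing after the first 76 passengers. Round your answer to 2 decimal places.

For each floor, P(unseen after 76) = (25/26)^76 = 0.051.
By linearity of expectation, E[unseen] = 26·(25/26)^76 = 1.320.

1.32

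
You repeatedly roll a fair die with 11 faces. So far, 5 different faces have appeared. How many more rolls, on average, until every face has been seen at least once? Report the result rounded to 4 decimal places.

The wait to go from k to k+1 distinct faces is geometric with mean 11/(11-k).
Sum over k = 5,...,10: E = 11/6 + 11/5 + 11/4 + 11/3 + 11/2 + 11/1 = 26.95000.

26.9500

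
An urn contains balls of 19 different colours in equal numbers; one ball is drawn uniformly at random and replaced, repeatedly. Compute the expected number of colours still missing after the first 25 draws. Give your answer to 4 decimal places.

For each colour, P(unseen after 25) = (18/19)^25 = 0.25880.
By linearity of expectation, E[unseen] = 19·(18/19)^25 = 4.91729.

4.9173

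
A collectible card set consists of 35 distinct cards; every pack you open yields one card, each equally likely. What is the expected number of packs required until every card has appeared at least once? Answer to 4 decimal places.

The wait to go from k to k+1 distinct cards is geometric with mean 35/(35-k).
E[T] = 35/35 + 35/34 + 35/33 + ... + 35/2 + 35/1 = 35·H_{35}.
H_{35} = 4.14678, so E[T] = 145.13735.

145.1373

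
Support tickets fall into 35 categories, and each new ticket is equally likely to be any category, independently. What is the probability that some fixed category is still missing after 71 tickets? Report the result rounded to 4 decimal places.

On each ticket the fixed category fails to appear with probability 34/35.
P(still missing after 71) = (34/35)^71 = 0.12769.

0.1277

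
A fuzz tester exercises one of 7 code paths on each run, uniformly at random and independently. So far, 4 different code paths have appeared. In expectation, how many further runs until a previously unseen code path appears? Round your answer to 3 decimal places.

2.333

The number of runs until the next new code path is geometric with success probability 3/7, so its mean is 7/3.
E = 7/3 = 2.3333.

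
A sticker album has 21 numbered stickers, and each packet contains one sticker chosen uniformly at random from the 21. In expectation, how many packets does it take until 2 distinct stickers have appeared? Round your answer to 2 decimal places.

2.05

Going from k to k+1 distinct takes a geometric number of packets with mean 21/(21-k).
Sum over k = 0,...,1: E = 21/21 + 21/20 = 2.050.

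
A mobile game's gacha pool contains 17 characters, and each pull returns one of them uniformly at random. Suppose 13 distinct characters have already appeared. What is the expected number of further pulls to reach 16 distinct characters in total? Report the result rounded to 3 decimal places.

18.417

With k distinct characters already seen, the next new one takes an expected 17/(17-k) pulls.
Sum over k = 13,...,15: E = 17/4 + 17/3 + 17/2 = 18.4167.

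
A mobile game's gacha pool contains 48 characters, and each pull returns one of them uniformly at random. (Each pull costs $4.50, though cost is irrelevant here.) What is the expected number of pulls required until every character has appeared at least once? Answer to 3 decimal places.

214.022

After k distinct characters have appeared, the next pull gives a new one with probability (48-k)/48, so the expected wait for the (k+1)-th is 48/(48-k).
E[T] = 48/48 + 48/47 + 48/46 + ... + 48/2 + 48/1 = 48·H_{48}.
H_{48} = 4.4588, so E[T] = 214.0223.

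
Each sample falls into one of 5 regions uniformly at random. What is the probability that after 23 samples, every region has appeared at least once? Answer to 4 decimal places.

Let A_i be the event that region i is missing after 23 samples. By inclusion–exclusion on the A_i,
P(all seen) = Σ_{j=0}^{5} (-1)^j C(5,j)((5-j)/5)^23
= 1.00000 - 0.02951 + 0.00008 - 0.00000 + 0.00000 - 0.00000
= 0.97056.

0.9706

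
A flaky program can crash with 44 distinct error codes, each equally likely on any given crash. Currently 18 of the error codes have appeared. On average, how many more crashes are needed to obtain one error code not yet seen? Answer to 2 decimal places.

The number of crashes until the next new error code is geometric with success probability 26/44, so its mean is 44/26.
E = 44/26 = 1.692.

1.69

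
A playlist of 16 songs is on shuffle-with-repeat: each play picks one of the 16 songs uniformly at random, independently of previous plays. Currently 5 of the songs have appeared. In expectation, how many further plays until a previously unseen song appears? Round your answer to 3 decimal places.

The number of plays until the next new song is geometric with success probability 11/16, so its mean is 16/11.
E = 16/11 = 1.4545.

1.455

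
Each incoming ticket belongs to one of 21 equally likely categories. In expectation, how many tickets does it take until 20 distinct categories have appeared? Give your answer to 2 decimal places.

Going from k to k+1 distinct takes a geometric number of tickets with mean 21/(21-k).
Sum over k = 0,...,19: E = 21/21 + 21/20 + 21/19 + ... + 21/3 + 21/2 = 55.553.

55.55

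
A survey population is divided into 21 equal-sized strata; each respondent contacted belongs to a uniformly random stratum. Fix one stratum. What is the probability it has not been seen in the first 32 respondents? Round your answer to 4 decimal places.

0.2099

On each respondent the fixed stratum fails to appear with probability 20/21.
P(still missing after 32) = (20/21)^32 = 0.20987.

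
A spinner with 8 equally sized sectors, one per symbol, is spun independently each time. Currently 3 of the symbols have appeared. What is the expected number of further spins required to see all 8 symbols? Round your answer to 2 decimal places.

With k distinct symbols already seen, the next new one takes an expected 8/(8-k) spins.
Sum over k = 3,...,7: E = 8/5 + 8/4 + 8/3 + 8/2 + 8/1 = 18.267.

18.27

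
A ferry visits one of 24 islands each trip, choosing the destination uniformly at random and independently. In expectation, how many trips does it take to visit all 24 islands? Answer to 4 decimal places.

After k distinct islands have appeared, the next trip gives a new one with probability (24-k)/24, so the expected wait for the (k+1)-th is 24/(24-k).
E[T] = 24/24 + 24/23 + 24/22 + ... + 24/2 + 24/1 = 24·H_{24}.
H_{24} = 3.77596, so E[T] = 90.62300.

90.6230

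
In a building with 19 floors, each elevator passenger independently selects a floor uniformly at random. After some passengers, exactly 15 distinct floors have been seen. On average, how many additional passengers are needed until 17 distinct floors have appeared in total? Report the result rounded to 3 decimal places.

From k distinct to k+1 distinct takes on average 19/(19-k) passengers.
Sum over k = 15,...,16: E = 19/4 + 19/3 = 11.0833.

11.083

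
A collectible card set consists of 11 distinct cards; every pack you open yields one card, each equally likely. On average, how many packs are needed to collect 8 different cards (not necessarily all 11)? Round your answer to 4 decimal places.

With k distinct cards already seen, the next new one arrives after an expected 11/(11-k) packs.
Sum over k = 0,...,7: E = 11/11 + 11/10 + 11/9 + ... + 11/5 + 11/4 = 13.05198.

13.0520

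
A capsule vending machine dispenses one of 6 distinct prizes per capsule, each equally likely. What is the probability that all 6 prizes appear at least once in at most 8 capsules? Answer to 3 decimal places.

0.114

Let A_i be the event that prize i is missing after 8 capsules. By inclusion–exclusion on the A_i,
P(all seen) = Σ_{j=0}^{6} (-1)^j C(6,j)((6-j)/6)^8
= 1.0000 - 1.3954 + 0.5853 - 0.0781 + 0.0023 - 0.0000 + 0.0000
= 0.1140.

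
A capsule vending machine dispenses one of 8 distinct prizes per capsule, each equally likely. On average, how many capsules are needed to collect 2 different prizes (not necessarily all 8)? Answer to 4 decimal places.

With k distinct prizes already seen, the next new one arrives after an expected 8/(8-k) capsules.
Sum over k = 0,...,1: E = 8/8 + 8/7 = 2.14286.

2.1429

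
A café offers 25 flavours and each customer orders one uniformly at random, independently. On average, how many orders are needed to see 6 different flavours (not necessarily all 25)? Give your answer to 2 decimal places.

6.71

With k distinct flavours already seen, the next new one arrives after an expected 25/(25-k) orders.
Sum over k = 0,...,5: E = 25/25 + 25/24 + 25/23 + 25/22 + 25/21 + 25/20 = 6.705.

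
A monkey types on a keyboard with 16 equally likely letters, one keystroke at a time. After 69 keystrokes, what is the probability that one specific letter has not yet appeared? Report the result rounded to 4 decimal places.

0.0116

Each keystroke misses the fixed letter with probability (16-1)/16 = 15/16, independently.
P(still missing after 69) = (15/16)^69 = 0.01164.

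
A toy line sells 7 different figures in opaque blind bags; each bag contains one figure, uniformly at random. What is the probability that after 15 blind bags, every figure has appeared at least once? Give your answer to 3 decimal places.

0.434

By inclusion–exclusion over which figures are missing,
P(all seen) = Σ_{j=0}^{7} (-1)^j C(7,j)((7-j)/7)^15
= 1.0000 - 0.6933 + 0.1350 - 0.0079 + 0.0001 - 0.0000 + 0.0000 - 0.0000
= 0.4339.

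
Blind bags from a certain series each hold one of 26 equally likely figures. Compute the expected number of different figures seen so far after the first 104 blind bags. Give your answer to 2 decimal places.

25.56

For each figure, P(seen in 104 blind bags) = 1 - (25/26)^104 = 0.983.
By linearity of expectation, E[distinct seen] = 26·(1 - (25/26)^104) = 25.560.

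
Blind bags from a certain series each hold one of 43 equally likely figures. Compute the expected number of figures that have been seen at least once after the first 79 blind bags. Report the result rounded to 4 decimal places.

For each figure, P(seen in 79 blind bags) = 1 - (42/43)^79 = 0.84416.
By linearity of expectation, E[distinct seen] = 43·(1 - (42/43)^79) = 36.29877.

36.2988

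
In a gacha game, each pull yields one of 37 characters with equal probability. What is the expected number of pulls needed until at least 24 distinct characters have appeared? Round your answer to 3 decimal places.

37.794

With k distinct characters already seen, the next new one arrives after an expected 37/(37-k) pulls.
Sum over k = 0,...,23: E = 37/37 + 37/36 + 37/35 + ... + 37/15 + 37/14 = 37.7937.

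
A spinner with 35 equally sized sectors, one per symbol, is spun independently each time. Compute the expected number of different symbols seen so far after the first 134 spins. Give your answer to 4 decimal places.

34.2803

For each symbol, P(seen in 134 spins) = 1 - (34/35)^134 = 0.97944.
By linearity of expectation, E[distinct seen] = 35·(1 - (34/35)^134) = 34.28034.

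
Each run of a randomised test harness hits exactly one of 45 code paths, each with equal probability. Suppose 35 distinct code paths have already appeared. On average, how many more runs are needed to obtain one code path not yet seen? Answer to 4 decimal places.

4.5000

The number of runs until the next new code path is geometric with success probability 10/45, so its mean is 45/10.
E = 45/10 = 4.50000.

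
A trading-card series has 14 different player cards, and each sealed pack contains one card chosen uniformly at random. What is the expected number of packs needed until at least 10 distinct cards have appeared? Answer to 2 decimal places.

Going from k to k+1 distinct takes a geometric number of packs with mean 14/(14-k).
Sum over k = 0,...,9: E = 14/14 + 14/13 + 14/12 + ... + 14/6 + 14/5 = 16.355.

16.36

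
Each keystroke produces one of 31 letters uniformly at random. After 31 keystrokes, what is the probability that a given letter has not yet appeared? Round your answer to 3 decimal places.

0.362

Each keystroke misses the fixed letter with probability (31-1)/31 = 30/31, independently.
P(still missing after 31) = (30/31)^31 = 0.3619.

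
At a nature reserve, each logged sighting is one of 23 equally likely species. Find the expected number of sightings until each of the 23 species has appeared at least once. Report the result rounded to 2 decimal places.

The wait to go from k to k+1 distinct species is geometric with mean 23/(23-k).
E[T] = 23/23 + 23/22 + 23/21 + ... + 23/2 + 23/1 = 23·H_{23}.
H_{23} = 3.734, so E[T] = 85.889.

85.89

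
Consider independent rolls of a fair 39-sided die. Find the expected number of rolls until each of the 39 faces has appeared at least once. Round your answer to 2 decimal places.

After k distinct faces have appeared, the next roll gives a new one with probability (39-k)/39, so the expected wait for the (k+1)-th is 39/(39-k).
E[T] = 39/39 + 39/38 + 39/37 + ... + 39/2 + 39/1 = 39·H_{39}.
H_{39} = 4.254, so E[T] = 165.888.

165.89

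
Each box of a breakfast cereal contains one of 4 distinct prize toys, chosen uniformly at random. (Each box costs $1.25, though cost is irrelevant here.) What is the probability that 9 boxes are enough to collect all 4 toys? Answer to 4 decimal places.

Let A_i be the event that toy i is missing after 9 boxes. By inclusion–exclusion on the A_i,
P(all seen) = Σ_{j=0}^{4} (-1)^j C(4,j)((4-j)/4)^9
= 1.00000 - 0.30034 + 0.01172 - 0.00002 + 0.00000
= 0.71136.

0.7114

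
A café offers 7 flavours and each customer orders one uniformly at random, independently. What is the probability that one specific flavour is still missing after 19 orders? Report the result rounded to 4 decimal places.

0.0535

Each order misses the fixed flavour with probability (7-1)/7 = 6/7, independently.
P(still missing after 19) = (6/7)^19 = 0.05346.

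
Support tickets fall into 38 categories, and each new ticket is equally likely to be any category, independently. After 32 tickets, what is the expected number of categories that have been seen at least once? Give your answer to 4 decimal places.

21.8131

For each category, P(seen in 32 tickets) = 1 - (37/38)^32 = 0.57403.
By linearity of expectation, E[distinct seen] = 38·(1 - (37/38)^32) = 21.81310.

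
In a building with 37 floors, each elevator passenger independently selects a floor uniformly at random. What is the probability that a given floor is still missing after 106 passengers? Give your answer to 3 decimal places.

Each passenger misses the fixed floor with probability (37-1)/37 = 36/37, independently.
P(still missing after 106) = (36/37)^106 = 0.0548.

0.055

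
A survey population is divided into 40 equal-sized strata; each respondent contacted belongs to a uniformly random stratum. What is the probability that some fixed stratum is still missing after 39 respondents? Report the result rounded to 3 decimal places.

0.373

On each respondent the fixed stratum fails to appear with probability 39/40.
P(still missing after 39) = (39/40)^39 = 0.3725.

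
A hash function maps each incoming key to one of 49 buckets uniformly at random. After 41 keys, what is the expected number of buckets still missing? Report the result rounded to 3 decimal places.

For each bucket, P(unseen after 41) = (48/49)^41 = 0.4294.
By linearity of expectation, E[unseen] = 49·(48/49)^41 = 21.0401.

21.040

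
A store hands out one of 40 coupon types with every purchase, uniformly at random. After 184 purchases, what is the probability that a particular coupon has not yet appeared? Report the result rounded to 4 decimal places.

Each purchase misses the fixed coupon with probability (40-1)/40 = 39/40, independently.
P(still missing after 184) = (39/40)^184 = 0.00948.

0.0095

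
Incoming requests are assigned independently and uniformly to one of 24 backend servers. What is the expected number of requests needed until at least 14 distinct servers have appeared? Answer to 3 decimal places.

Going from k to k+1 distinct takes a geometric number of requests with mean 24/(24-k).
Sum over k = 0,...,13: E = 24/24 + 24/23 + 24/22 + ... + 24/12 + 24/11 = 20.3278.

20.328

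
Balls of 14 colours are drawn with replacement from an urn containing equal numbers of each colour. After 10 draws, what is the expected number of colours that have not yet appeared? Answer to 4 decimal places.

For each colour, P(unseen after 10) = (13/14)^10 = 0.47660.
By linearity of expectation, E[unseen] = 14·(13/14)^10 = 6.67239.

6.6724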